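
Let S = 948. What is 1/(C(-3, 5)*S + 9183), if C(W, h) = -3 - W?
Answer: 1/9183 ≈ 0.00010890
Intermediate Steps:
1/(C(-3, 5)*S + 9183) = 1/((-3 - 1*(-3))*948 + 9183) = 1/((-3 + 3)*948 + 9183) = 1/(0*948 + 9183) = 1/(0 + 9183) = 1/9183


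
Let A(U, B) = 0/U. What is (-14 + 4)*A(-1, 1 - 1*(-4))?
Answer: 0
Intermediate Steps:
A(U, B) = 0
(-14 + 4)*A(-1, 1 - 1*(-4)) = (-14 + 4)*0 = -10*0 = 0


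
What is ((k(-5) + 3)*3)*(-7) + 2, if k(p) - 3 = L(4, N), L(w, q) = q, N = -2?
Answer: -82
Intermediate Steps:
k(p) = 1 (k(p) = 3 - 2 = 1)
((k(-5) + 3)*3)*(-7) + 2 = ((1 + 3)*3)*(-7) + 2 = (4*3)*(-7) + 2 = 12*(-7) + 2 = -84 + 2 = -82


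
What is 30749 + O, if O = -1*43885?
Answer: -13136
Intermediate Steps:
O = -43885
30749 + O = 30749 - 43885 = -13136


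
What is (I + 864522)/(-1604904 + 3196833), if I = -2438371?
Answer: -1573849/1591929 ≈ -0.98864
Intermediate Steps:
(I + 864522)/(-1604904 + 3196833) = (-2438371 + 864522)/(-1604904 + 3196833) = -1573849/1591929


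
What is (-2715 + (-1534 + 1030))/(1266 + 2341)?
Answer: -3219/3607 ≈ -0.89243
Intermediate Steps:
(-2715 + (-1534 + 1030))/(1266 + 2341) = (-2715 - 504)/3607 = -3219*1/3607 = -3219/3607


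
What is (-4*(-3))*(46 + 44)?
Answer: 1080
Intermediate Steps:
(-4*(-3))*(46 + 44) = 12*90 = 1080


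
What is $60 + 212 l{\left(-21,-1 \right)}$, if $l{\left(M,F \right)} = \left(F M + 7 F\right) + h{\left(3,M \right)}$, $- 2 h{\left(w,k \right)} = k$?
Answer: $5254$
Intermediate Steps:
$h{\left(w,k \right)} = - \frac{k}{2}$
$l{\left(M,F \right)} = 7 F - \frac{M}{2} + F M$ ($l{\left(M,F \right)} = \left(F M + 7 F\right) - \frac{M}{2} = \left(7 F + F M\right) - \frac{M}{2} = 7 F - \frac{M}{2} + F M$)
$60 + 212 l{\left(-21,-1 \right)} = 60 + 212 \left(7 \left(-1\right) - - \frac{21}{2} - -21\right) = 60 + 212 \left(-7 + \frac{21}{2} + 21\right) = 60 + 212 \cdot \frac{49}{2} = 60 + 5194 = 5254$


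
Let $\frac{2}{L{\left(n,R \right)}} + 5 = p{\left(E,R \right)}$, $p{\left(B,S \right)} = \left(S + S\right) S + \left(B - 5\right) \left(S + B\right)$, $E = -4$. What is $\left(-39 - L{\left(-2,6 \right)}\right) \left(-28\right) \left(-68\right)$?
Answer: $- \frac{520336}{7} \approx -74334.0$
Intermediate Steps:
$p{\left(B,S \right)} = 2 S^{2} + \left(-5 + B\right) \left(B + S\right)$ ($p{\left(B,S \right)} = 2 S S + \left(-5 + B\right) \left(B + S\right) = 2 S^{2} + \left(-5 + B\right) \left(B + S\right)$)
$L{\left(n,R \right)} = \frac{2}{31 - 9 R + 2 R^{2}}$ ($L{\left(n,R \right)} = \frac{2}{-5 - \left(-20 - 16 - 2 R^{2} + 9 R\right)} = \frac{2}{-5 + \left(16 + 20 - 5 R + 2 R^{2} - 4 R\right)} = \frac{2}{-5 + \left(36 - 9 R + 2 R^{2}\right)} = \frac{2}{31 - 9 R + 2 R^{2}}$)
$\left(-39 - L{\left(-2,6 \right)}\right) \left(-28\right) \left(-68\right) = \left(-39 - \frac{2}{31 - 54 + 2 \cdot 6^{2}}\right) \left(-28\right) \left(-68\right) = \left(-39 - \frac{2}{31 - 54 + 2 \cdot 36}\right) \left(-28\right) \left(-68\right) = \left(-39 - \frac{2}{31 - 54 + 72}\right) \left(-28\right) \left(-68\right) = \left(-39 - \frac{2}{49}\right) \left(-28\right) \left(-68\right) = \left(- \frac{1913}{49}\right) \left(-28\right) \left(-68\right) = \frac{7652}{7} \left(-68\right) = - \frac{520336}{7}$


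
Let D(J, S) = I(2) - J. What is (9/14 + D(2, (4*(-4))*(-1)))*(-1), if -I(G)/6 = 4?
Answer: 355/14 ≈ 25.357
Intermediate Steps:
I(G) = -24 (I(G) = -6*4 = -24)
D(J, S) = -24 - J
(9/14 + D(2, (4*(-4))*(-1)))*(-1) = (9/14 + (-24 - 1*2))*(-1) = (9*(1/14) + (-24 - 2))*(-1) = (9/14 - 26)*(-1) = -355/14*(-1) = 355/14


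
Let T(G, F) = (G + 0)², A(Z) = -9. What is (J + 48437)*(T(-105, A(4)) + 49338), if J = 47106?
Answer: 5767262109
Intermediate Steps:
T(G, F) = G²
(J + 48437)*(T(-105, A(4)) + 49338) = (47106 + 48437)*((-105)² + 49338) = 95543*(11025 + 49338) = 95543*60363 = 5767262109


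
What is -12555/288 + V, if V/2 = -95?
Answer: -7475/32 ≈ -233.59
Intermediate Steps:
V = -190 (V = 2*(-95) = -190)
-12555/288 + V = -12555/288 - 190 = -45*31/32 - 190 = -1395/32 - 190 = -7475/32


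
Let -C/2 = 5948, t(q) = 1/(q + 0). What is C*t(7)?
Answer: -11896/7 ≈ -1699.4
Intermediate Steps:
t(q) = 1/q
C = -11896 (C = -2*5948 = -11896)
C*t(7) = -11896/7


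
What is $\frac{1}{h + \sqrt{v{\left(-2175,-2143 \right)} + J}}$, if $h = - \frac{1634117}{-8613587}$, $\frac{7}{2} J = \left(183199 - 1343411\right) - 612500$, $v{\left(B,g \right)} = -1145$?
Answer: $\frac{98529262633753}{263643449022470128614} - \frac{74193881006569 i \sqrt{24874073}}{263643449022470128614} \approx 3.7372 \cdot 10^{-7} - 0.0014035 i$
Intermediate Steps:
$J = - \frac{3545424}{7}$ ($J = \frac{2 \left(\left(183199 - 1343411\right) - 612500\right)}{7} = \frac{2 \left(-1160212 - 612500\right)}{7} = \frac{2}{7} \left(-1772712\right) = - \frac{3545424}{7} \approx -5.0649 \cdot 10^{5}$)
$h = \frac{1634117}{8613587}$ ($h = \left(-1634117\right) \left(- \frac{1}{8613587}\right) = \frac{1634117}{8613587} \approx 0.18971$)
$\frac{1}{h + \sqrt{v{\left(-2175,-2143 \right)} + J}} = \frac{1}{\frac{1634117}{8613587} + \sqrt{-1145 - \frac{3545424}{7}}} = \frac{1}{\frac{1634117}{8613587} + \sqrt{- \frac{3553439}{7}}} = \frac{1}{\frac{1634117}{8613587} + \frac{i \sqrt{24874073}}{7}}$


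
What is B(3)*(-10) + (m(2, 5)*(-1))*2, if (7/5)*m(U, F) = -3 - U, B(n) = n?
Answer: -160/7 ≈ -22.857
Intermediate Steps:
m(U, F) = -15/7 - 5*U/7 (m(U, F) = 5*(-3 - U)/7 = -15/7 - 5*U/7)
B(3)*(-10) + (m(2, 5)*(-1))*2 = 3*(-10) + ((-15/7 - 5/7*2)*(-1))*2 = -30 + ((-15/7 - 10/7)*(-1))*2 = -30 - 25/7*(-1)*2 = -30 + (25/7)*2 = -30 + 50/7 = -160/7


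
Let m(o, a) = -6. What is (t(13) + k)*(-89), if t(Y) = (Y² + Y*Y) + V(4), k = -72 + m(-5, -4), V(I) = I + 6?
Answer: -24030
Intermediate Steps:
V(I) = 6 + I
k = -78 (k = -72 - 6 = -78)
t(Y) = 10 + 2*Y² (t(Y) = (Y² + Y*Y) + (6 + 4) = (Y² + Y²) + 10 = 2*Y² + 10 = 10 + 2*Y²)
(t(13) + k)*(-89) = ((10 + 2*13²) - 78)*(-89) = ((10 + 2*169) - 78)*(-89) = ((10 + 338) - 78)*(-89) = (348 - 78)*(-89) = 270*(-89) = -24030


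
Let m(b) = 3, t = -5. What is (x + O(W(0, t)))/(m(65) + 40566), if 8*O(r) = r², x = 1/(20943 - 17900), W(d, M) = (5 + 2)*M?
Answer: 1242561/329203912 ≈ 0.0037744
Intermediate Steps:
W(d, M) = 7*M
x = 1/3043 ≈ 0.00032862
O(r) = r²/8
(x + O(W(0, t)))/(m(65) + 40566) = (1/3043 + (7*(-5))²/8)/(3 + 40566) = (1/3043 + (⅛)*(-35)²)/40569 = (1/3043 + (⅛)*1225)*(1/40569) = (1/3043 + 1225/8)*(1/40569) = (3727683/24344)*(1/40569) = 1242561/329203912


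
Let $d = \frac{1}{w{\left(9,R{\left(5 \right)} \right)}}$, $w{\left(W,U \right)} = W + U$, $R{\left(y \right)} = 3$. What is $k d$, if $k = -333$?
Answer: $- \frac{111}{4} \approx -27.75$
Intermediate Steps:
$w{\left(W,U \right)} = U + W$
$d = \frac{1}{12}$ ($d = \frac{1}{3 + 9} = \frac{1}{12} \approx 0.083333$)
$k d = \left(-333\right) \frac{1}{12} = - \frac{111}{4}$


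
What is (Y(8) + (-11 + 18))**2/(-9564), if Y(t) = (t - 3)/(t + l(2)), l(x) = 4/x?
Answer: -75/12752 ≈ -0.0058814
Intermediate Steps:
Y(t) = (-3 + t)/(2 + t) (Y(t) = (t - 3)/(t + 4/2) = (-3 + t)/(t + 4*(1/2)) = (-3 + t)/(t + 2) = (-3 + t)/(2 + t))
(Y(8) + (-11 + 18))**2/(-9564) = ((-3 + 8)/(2 + 8) + (-11 + 18))**2/(-9564) = (5/10 + 7)**2*(-1/9564) = ((1/10)*5 + 7)**2*(-1/9564) = (1/2 + 7)**2*(-1/9564) = (15/2)**2*(-1/9564) = (225/4)*(-1/9564) = -75/12752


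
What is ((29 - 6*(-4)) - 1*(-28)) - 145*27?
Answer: -3834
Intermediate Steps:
((29 - 6*(-4)) - 1*(-28)) - 145*27 = ((29 + 24) + 28) - 3915 = (53 + 28) - 3915 = 81 - 3915 = -3834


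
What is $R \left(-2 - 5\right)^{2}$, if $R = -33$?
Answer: $-1617$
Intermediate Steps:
$R \left(-2 - 5\right)^{2} = - 33 \left(-2 - 5\right)^{2} = - 33 \left(-7\right)^{2} = \left(-33\right) 49 = -1617$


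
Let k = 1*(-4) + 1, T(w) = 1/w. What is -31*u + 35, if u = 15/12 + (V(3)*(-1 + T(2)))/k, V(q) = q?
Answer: -77/4 ≈ -19.250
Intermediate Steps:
k = -3 (k = -4 + 1 = -3)
u = 7/4 (u = 15/12 + (3*(-1 + 1/2))/(-3) = 15*(1/12) + (3*(-1 + ½))*(-⅓) = 5/4 + (3*(-½))*(-⅓) = 5/4 - 3/2*(-⅓) = 5/4 + ½ = 7/4 ≈ 1.7500)
-31*u + 35 = -31*7/4 + 35 = -217/4 + 35 = -77/4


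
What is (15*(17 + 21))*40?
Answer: 22800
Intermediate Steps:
(15*(17 + 21))*40 = (15*38)*40 = 570*40 = 22800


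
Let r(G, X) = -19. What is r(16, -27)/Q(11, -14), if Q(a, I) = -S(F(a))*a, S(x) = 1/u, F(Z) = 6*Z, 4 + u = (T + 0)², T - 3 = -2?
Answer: -57/11 ≈ -5.1818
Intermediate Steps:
T = 1 (T = 3 - 2 = 1)
u = -3 (u = -4 + (1 + 0)² = -4 + 1² = -4 + 1 = -3)
S(x) = -⅓ (S(x) = 1/(-3) = -⅓)
Q(a, I) = a/3 (Q(a, I) = -(-1)*a/3 = a/3)
r(16, -27)/Q(11, -14) = -19/((⅓)*11) = -19/11/3 = -19*3/11 = -57/11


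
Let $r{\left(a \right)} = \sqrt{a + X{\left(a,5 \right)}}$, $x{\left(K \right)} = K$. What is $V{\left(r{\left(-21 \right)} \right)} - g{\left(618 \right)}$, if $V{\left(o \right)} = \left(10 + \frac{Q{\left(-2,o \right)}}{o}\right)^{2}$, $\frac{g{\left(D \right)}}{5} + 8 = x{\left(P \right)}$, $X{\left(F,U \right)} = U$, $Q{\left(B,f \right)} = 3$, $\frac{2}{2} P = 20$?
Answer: $\frac{631}{16} - 15 i \approx 39.438 - 15.0 i$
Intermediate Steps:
$P = 20$
$r{\left(a \right)} = \sqrt{5 + a}$ ($r{\left(a \right)} = \sqrt{a + 5} = \sqrt{5 + a}$)
$g{\left(D \right)} = 60$ ($g{\left(D \right)} = -40 + 5 \cdot 20 = -40 + 100 = 60$)
$V{\left(o \right)} = \left(10 + \frac{3}{o}\right)^{2}$
$V{\left(r{\left(-21 \right)} \right)} - g{\left(618 \right)} = \frac{\left(3 + 10 \sqrt{5 - 21}\right)^{2}}{5 - 21} - 60 = \frac{\left(3 + 10 \sqrt{-16}\right)^{2}}{-16} - 60 = \frac{\left(3 + 10 \cdot 4 i\right)^{2}}{-16} - 60 = - \frac{\left(3 + 40 i\right)^{2}}{16} - 60 = -60 - \frac{\left(3 + 40 i\right)^{2}}{16}$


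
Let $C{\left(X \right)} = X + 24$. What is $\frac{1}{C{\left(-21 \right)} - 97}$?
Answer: $- \frac{1}{94} \approx -0.010638$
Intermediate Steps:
$C{\left(X \right)} = 24 + X$
$\frac{1}{C{\left(-21 \right)} - 97} = \frac{1}{\left(24 - 21\right) - 97} = \frac{1}{3 - 97} = \frac{1}{-94} = - \frac{1}{94}$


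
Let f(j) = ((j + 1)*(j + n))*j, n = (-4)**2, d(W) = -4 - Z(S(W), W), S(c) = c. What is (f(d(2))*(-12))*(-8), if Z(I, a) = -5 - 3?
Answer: 38400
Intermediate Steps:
Z(I, a) = -8
d(W) = 4 (d(W) = -4 - 1*(-8) = -4 + 8 = 4)
n = 16
f(j) = j*(1 + j)*(16 + j) (f(j) = ((j + 1)*(j + 16))*j = ((1 + j)*(16 + j))*j = j*(1 + j)*(16 + j))
(f(d(2))*(-12))*(-8) = ((4*(16 + 4**2 + 17*4))*(-12))*(-8) = ((4*(16 + 16 + 68))*(-12))*(-8) = ((4*100)*(-12))*(-8) = (400*(-12))*(-8) = -4800*(-8) = 38400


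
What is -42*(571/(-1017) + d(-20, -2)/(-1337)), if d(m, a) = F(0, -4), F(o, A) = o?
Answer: 7994/339 ≈ 23.581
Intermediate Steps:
d(m, a) = 0
-42*(571/(-1017) + d(-20, -2)/(-1337)) = -42*(571/(-1017) + 0/(-1337)) = -42*(571*(-1/1017) + 0*(-1/1337)) = -42*(-571/1017 + 0) = -42*(-571/1017) = 7994/339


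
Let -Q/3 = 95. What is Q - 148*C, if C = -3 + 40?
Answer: -5761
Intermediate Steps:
Q = -285 (Q = -3*95 = -285)
C = 37
Q - 148*C = -285 - 148*37 = -285 - 5476 = -5761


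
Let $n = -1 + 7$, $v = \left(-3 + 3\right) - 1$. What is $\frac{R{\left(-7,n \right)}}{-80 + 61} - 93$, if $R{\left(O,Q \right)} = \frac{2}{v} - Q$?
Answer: $- \frac{1759}{19} \approx -92.579$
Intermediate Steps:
$v = -1$ ($v = 0 - 1 = -1$)
$n = 6$
$R{\left(O,Q \right)} = -2 - Q$ ($R{\left(O,Q \right)} = \frac{2}{-1} - Q = 2 \left(-1\right) - Q = -2 - Q$)
$\frac{R{\left(-7,n \right)}}{-80 + 61} - 93 = \frac{-2 - 6}{-80 + 61} - 93 = \frac{-2 - 6}{-19} - 93 = \left(-8\right) \left(- \frac{1}{19}\right) - 93 = \frac{8}{19} - 93 = - \frac{1759}{19}$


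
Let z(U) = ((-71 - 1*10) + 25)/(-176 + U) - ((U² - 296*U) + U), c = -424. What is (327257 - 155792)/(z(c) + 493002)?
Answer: 1837125/2015851 ≈ 0.91134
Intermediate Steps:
z(U) = -U² - 56/(-176 + U) + 295*U (z(U) = ((-71 - 10) + 25)/(-176 + U) - (U² - 295*U) = (-81 + 25)/(-176 + U) + (-U² + 295*U) = -56/(-176 + U) + (-U² + 295*U) = -U² - 56/(-176 + U) + 295*U)
(327257 - 155792)/(z(c) + 493002) = (327257 - 155792)/((-56 - 1*(-424)³ - 51920*(-424) + 471*(-424)²)/(-176 - 424) + 493002) = 171465/((-56 - 1*(-76225024) + 22014080 + 471*179776)/(-600) + 493002) = 171465/(-(-56 + 76225024 + 22014080 + 84674496)/600 + 493002) = 171465/(-1/600*182913544 + 493002) = 171465/(-22864193/75 + 493002) = 171465/(14110957/75) = 171465*(75/14110957) = 1837125/2015851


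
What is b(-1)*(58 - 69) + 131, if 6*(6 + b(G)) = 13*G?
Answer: 1325/6 ≈ 220.83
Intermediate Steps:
b(G) = -6 + 13*G/6 (b(G) = -6 + (13*G)/6 = -6 + 13*G/6)
b(-1)*(58 - 69) + 131 = (-6 + (13/6)*(-1))*(58 - 69) + 131 = (-6 - 13/6)*(-11) + 131 = -49/6*(-11) + 131 = 539/6 + 131 = 1325/6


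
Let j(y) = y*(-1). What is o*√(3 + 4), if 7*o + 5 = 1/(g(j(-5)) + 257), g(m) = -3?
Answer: -1269*√7/1778 ≈ -1.8883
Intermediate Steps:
j(y) = -y
o = -1269/1778 (o = -5/7 + 1/(7*(-3 + 257)) = -5/7 + (⅐)/254 = -5/7 + (⅐)*(1/254) = -5/7 + 1/1778 = -1269/1778 ≈ -0.71372)
o*√(3 + 4) = -1269*√(3 + 4)/1778 = -1269*√7/1778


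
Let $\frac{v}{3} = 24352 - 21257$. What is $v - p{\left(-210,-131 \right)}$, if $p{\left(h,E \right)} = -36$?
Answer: $9321$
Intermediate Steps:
$v = 9285$ ($v = 3 \left(24352 - 21257\right) = 3 \cdot 3095 = 9285$)
$v - p{\left(-210,-131 \right)} = 9285 - -36 = 9285 + 36 = 9321$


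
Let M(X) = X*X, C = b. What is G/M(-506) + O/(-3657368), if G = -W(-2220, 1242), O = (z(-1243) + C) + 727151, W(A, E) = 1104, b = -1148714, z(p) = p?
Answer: 2238697/20115524 ≈ 0.11129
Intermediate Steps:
C = -1148714
O = -422806 (O = (-1243 - 1148714) + 727151 = -1149957 + 727151 = -422806)
M(X) = X²
G = -1104 (G = -1*1104 = -1104)
G/M(-506) + O/(-3657368) = -1104/((-506)²) - 422806/(-3657368) = -1104/256036 - 422806*(-1/3657368) = -1104*1/256036 + 211403/1828684 = -12/2783 + 211403/1828684 = 2238697/20115524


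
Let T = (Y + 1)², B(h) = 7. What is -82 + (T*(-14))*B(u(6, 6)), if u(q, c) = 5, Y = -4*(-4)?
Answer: -28404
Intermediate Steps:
Y = 16
T = 289 (T = (16 + 1)² = 17² = 289)
-82 + (T*(-14))*B(u(6, 6)) = -82 + (289*(-14))*7 = -82 - 4046*7 = -82 - 28322 = -28404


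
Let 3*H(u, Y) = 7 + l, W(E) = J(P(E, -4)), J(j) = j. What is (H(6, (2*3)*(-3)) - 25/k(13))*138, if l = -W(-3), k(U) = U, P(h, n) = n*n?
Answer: -8832/13 ≈ -679.38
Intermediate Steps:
P(h, n) = n²
W(E) = 16 (W(E) = (-4)² = 16)
l = -16 (l = -1*16 = -16)
H(u, Y) = -3 (H(u, Y) = (7 - 16)/3 = (⅓)*(-9) = -3)
(H(6, (2*3)*(-3)) - 25/k(13))*138 = (-3 - 25/13)*138 = -64/13*138 = -8832/13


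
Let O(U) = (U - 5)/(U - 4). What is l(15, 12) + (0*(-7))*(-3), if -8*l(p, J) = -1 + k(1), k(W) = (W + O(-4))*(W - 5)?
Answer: 19/16 ≈ 1.1875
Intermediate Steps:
O(U) = (-5 + U)/(-4 + U)
k(W) = (-5 + W)*(9/8 + W) (k(W) = (W + (-5 - 4)/(-4 - 4))*(W - 5) = (W - 9/(-8))*(-5 + W) = (W - ⅛*(-9))*(-5 + W) = (W + 9/8)*(-5 + W) = (9/8 + W)*(-5 + W) = (-5 + W)*(9/8 + W))
l(p, J) = 19/16 (l(p, J) = -(-1 + (-45/8 + 1² - 31/8*1))/8 = -(-1 + (-45/8 + 1 - 31/8))/8 = -(-1 - 17/2)/8 = -⅛*(-19/2) = 19/16)
l(15, 12) + (0*(-7))*(-3) = 19/16 + (0*(-7))*(-3) = 19/16 + 0*(-3) = 19/16 + 0 = 19/16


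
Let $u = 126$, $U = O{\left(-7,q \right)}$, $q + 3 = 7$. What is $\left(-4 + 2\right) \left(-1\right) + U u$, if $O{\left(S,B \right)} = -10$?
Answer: $-1258$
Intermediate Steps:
$q = 4$ ($q = -3 + 7 = 4$)
$U = -10$
$\left(-4 + 2\right) \left(-1\right) + U u = \left(-4 + 2\right) \left(-1\right) - 1260 = \left(-2\right) \left(-1\right) - 1260 = 2 - 1260 = -1258$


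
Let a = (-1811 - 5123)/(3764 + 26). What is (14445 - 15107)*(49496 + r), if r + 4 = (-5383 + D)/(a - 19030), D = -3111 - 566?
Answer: -1181644736533568/36065317 ≈ -3.2764e+7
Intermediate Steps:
D = -3677
a = -3467/1895 (a = -6934/3790 = -6934*1/3790 = -3467/1895 ≈ -1.8296)
r = -127092568/36065317 (r = -4 + (-5383 - 3677)/(-3467/1895 - 19030) = -4 - 9060/(-36065317/1895) = -4 - 9060*(-1895/36065317) = -4 + 17168700/36065317 = -127092568/36065317 ≈ -3.5240)
(14445 - 15107)*(49496 + r) = (14445 - 15107)*(49496 - 127092568/36065317) = -662*1784961837664/36065317 = -1181644736533568/36065317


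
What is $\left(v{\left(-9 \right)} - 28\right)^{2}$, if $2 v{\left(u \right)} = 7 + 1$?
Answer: $576$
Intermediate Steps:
$v{\left(u \right)} = 4$ ($v{\left(u \right)} = \frac{7 + 1}{2} = \frac{1}{2} \cdot 8 = 4$)
$\left(v{\left(-9 \right)} - 28\right)^{2} = \left(4 - 28\right)^{2} = \left(-24\right)^{2} = 576$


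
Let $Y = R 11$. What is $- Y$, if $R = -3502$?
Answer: $38522$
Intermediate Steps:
$Y = -38522$ ($Y = \left(-3502\right) 11 = -38522$)
$- Y = \left(-1\right) \left(-38522\right) = 38522$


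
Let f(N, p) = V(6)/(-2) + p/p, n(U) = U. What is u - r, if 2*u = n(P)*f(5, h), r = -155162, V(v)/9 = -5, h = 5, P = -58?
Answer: 308961/2 ≈ 1.5448e+5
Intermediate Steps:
V(v) = -45 (V(v) = 9*(-5) = -45)
f(N, p) = 47/2 (f(N, p) = -45/(-2) + p/p = -45*(-1/2) + 1 = 45/2 + 1 = 47/2)
u = -1363/2 (u = (-58*47/2)/2 = (1/2)*(-1363) = -1363/2 ≈ -681.50)
u - r = -1363/2 - 1*(-155162) = -1363/2 + 155162 = 308961/2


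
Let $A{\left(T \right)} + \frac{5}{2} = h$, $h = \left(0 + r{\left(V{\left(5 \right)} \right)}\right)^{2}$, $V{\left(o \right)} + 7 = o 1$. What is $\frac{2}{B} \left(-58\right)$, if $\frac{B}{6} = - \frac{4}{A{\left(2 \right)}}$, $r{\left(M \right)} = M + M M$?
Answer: $\frac{29}{4} \approx 7.25$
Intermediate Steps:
$V{\left(o \right)} = -7 + o$ ($V{\left(o \right)} = -7 + o 1 = -7 + o$)
$r{\left(M \right)} = M + M^{2}$
$h = 4$ ($h = \left(0 + \left(-7 + 5\right) \left(1 + \left(-7 + 5\right)\right)\right)^{2} = \left(0 - 2 \left(1 - 2\right)\right)^{2} = \left(0 - -2\right)^{2} = \left(0 + 2\right)^{2} = 2^{2} = 4$)
$A{\left(T \right)} = \frac{3}{2}$ ($A{\left(T \right)} = - \frac{5}{2} + 4 = \frac{3}{2}$)
$B = -16$ ($B = 6 \left(- \frac{4}{\frac{3}{2}}\right) = 6 \left(\left(-4\right) \frac{2}{3}\right) = 6 \left(- \frac{8}{3}\right) = -16$)
$\frac{2}{B} \left(-58\right) = \frac{2}{-16} \left(-58\right) = 2 \left(- \frac{1}{16}\right) \left(-58\right) = \left(- \frac{1}{8}\right) \left(-58\right) = \frac{29}{4}$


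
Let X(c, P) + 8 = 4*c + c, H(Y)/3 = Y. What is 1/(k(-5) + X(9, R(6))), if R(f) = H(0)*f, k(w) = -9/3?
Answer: 1/34 ≈ 0.029412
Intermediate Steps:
k(w) = -3 (k(w) = -9*⅓ = -3)
H(Y) = 3*Y
R(f) = 0 (R(f) = (3*0)*f = 0*f = 0)
X(c, P) = -8 + 5*c (X(c, P) = -8 + (4*c + c) = -8 + 5*c)
1/(k(-5) + X(9, R(6))) = 1/(-3 + (-8 + 5*9)) = 1/(-3 + (-8 + 45)) = 1/(-3 + 37) = 1/34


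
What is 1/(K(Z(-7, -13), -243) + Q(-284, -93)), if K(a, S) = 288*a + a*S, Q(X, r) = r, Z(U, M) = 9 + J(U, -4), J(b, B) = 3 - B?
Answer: 1/627 ≈ 0.0015949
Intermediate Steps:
Z(U, M) = 16 (Z(U, M) = 9 + (3 - 1*(-4)) = 9 + (3 + 4) = 9 + 7 = 16)
K(a, S) = 288*a + S*a
1/(K(Z(-7, -13), -243) + Q(-284, -93)) = 1/(16*(288 - 243) - 93) = 1/(16*45 - 93) = 1/(720 - 93) = 1/627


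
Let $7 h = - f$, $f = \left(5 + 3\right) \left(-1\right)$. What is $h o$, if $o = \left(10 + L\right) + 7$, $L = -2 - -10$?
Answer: $\frac{200}{7} \approx 28.571$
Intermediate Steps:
$f = -8$ ($f = 8 \left(-1\right) = -8$)
$L = 8$ ($L = -2 + 10 = 8$)
$h = \frac{8}{7}$ ($h = \frac{\left(-1\right) \left(-8\right)}{7} = \frac{1}{7} \cdot 8 = \frac{8}{7} \approx 1.1429$)
$o = 25$ ($o = \left(10 + 8\right) + 7 = 18 + 7 = 25$)
$h o = \frac{8}{7} \cdot 25 = \frac{200}{7}$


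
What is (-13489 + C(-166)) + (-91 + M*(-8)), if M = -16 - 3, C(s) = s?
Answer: -13594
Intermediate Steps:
M = -19
(-13489 + C(-166)) + (-91 + M*(-8)) = (-13489 - 166) + (-91 - 19*(-8)) = -13655 + (-91 + 152) = -13655 + 61 = -13594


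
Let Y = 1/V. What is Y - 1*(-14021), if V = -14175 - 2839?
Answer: 238553293/17014 ≈ 14021.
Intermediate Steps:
V = -17014
Y = -1/17014 (Y = 1/(-17014) = -1/17014 ≈ -5.8775e-5)
Y - 1*(-14021) = -1/17014 - 1*(-14021) = -1/17014 + 14021 = 238553293/17014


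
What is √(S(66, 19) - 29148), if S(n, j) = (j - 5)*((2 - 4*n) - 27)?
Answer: I*√33194 ≈ 182.19*I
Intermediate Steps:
S(n, j) = (-25 - 4*n)*(-5 + j) (S(n, j) = (-5 + j)*(-25 - 4*n) = (-25 - 4*n)*(-5 + j))
√(S(66, 19) - 29148) = √((125 - 25*19 + 20*66 - 4*19*66) - 29148) = √((125 - 475 + 1320 - 5016) - 29148) = √(-4046 - 29148) = √(-33194) = I*√33194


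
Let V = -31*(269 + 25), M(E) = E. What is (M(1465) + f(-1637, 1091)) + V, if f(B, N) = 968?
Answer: -6681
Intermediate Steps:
V = -9114 (V = -31*294 = -9114)
(M(1465) + f(-1637, 1091)) + V = (1465 + 968) - 9114 = 2433 - 9114 = -6681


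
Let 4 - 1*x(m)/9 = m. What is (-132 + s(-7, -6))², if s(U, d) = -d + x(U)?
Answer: 729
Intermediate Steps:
x(m) = 36 - 9*m
s(U, d) = 36 - d - 9*U (s(U, d) = -d + (36 - 9*U) = 36 - d - 9*U)
(-132 + s(-7, -6))² = (-132 + (36 - 1*(-6) - 9*(-7)))² = (-132 + (36 + 6 + 63))² = (-132 + 105)² = (-27)² = 729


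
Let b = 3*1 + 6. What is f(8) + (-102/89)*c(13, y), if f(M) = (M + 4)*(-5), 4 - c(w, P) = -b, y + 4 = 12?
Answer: -6666/89 ≈ -74.899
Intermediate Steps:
y = 8 (y = -4 + 12 = 8)
b = 9 (b = 3 + 6 = 9)
c(w, P) = 13 (c(w, P) = 4 - (-1)*9 = 4 - 1*(-9) = 4 + 9 = 13)
f(M) = -20 - 5*M (f(M) = (4 + M)*(-5) = -20 - 5*M)
f(8) + (-102/89)*c(13, y) = (-20 - 5*8) - 102/89*13 = (-20 - 40) - 102*1/89*13 = -60 - 102/89*13 = -60 - 1326/89 = -6666/89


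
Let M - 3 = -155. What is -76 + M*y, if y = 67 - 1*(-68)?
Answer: -20596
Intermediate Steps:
y = 135 (y = 67 + 68 = 135)
M = -152 (M = 3 - 155 = -152)
-76 + M*y = -76 - 152*135 = -76 - 20520 = -20596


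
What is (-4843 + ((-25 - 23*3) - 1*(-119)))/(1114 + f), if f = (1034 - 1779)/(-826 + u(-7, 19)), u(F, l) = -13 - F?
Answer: -4008576/927593 ≈ -4.3215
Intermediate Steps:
f = 745/832 (f = (1034 - 1779)/(-826 + (-13 - 1*(-7))) = -745/(-826 + (-13 + 7)) = -745/(-826 - 6) = -745/(-832) = -745*(-1/832) = 745/832 ≈ 0.89543)
(-4843 + ((-25 - 23*3) - 1*(-119)))/(1114 + f) = (-4843 + ((-25 - 23*3) - 1*(-119)))/(1114 + 745/832) = (-4843 + ((-25 - 69) + 119))/(927593/832) = (-4843 + (-94 + 119))*(832/927593) = (-4843 + 25)*(832/927593) = -4818*832/927593 = -4008576/927593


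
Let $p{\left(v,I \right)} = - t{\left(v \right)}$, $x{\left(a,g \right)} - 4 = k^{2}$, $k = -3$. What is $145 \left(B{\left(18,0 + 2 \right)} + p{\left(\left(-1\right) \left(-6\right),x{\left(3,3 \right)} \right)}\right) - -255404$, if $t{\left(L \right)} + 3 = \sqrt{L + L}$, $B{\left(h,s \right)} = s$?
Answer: $256129 - 290 \sqrt{3} \approx 2.5563 \cdot 10^{5}$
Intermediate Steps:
$t{\left(L \right)} = -3 + \sqrt{2} \sqrt{L}$ ($t{\left(L \right)} = -3 + \sqrt{L + L} = -3 + \sqrt{2 L} = -3 + \sqrt{2} \sqrt{L}$)
$x{\left(a,g \right)} = 13$ ($x{\left(a,g \right)} = 4 + \left(-3\right)^{2} = 4 + 9 = 13$)
$p{\left(v,I \right)} = 3 - \sqrt{2} \sqrt{v}$ ($p{\left(v,I \right)} = - (-3 + \sqrt{2} \sqrt{v}) = 3 - \sqrt{2} \sqrt{v}$)
$145 \left(B{\left(18,0 + 2 \right)} + p{\left(\left(-1\right) \left(-6\right),x{\left(3,3 \right)} \right)}\right) - -255404 = 145 \left(\left(0 + 2\right) + \left(3 - \sqrt{2} \sqrt{\left(-1\right) \left(-6\right)}\right)\right) - -255404 = 145 \left(2 + \left(3 - \sqrt{2} \sqrt{6}\right)\right) + 255404 = 145 \left(2 + \left(3 - 2 \sqrt{3}\right)\right) + 255404 = 145 \left(5 - 2 \sqrt{3}\right) + 255404 = \left(725 - 290 \sqrt{3}\right) + 255404 = 256129 - 290 \sqrt{3}$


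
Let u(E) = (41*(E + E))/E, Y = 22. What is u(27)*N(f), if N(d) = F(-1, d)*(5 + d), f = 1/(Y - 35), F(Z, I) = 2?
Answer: 10496/13 ≈ 807.38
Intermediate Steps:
f = -1/13 (f = 1/(22 - 35) = 1/(-13) = -1/13 ≈ -0.076923)
u(E) = 82 (u(E) = (41*(2*E))/E = (82*E)/E = 82)
N(d) = 10 + 2*d (N(d) = 2*(5 + d) = 10 + 2*d)
u(27)*N(f) = 82*(10 + 2*(-1/13)) = 82*(10 - 2/13) = 82*(128/13) = 10496/13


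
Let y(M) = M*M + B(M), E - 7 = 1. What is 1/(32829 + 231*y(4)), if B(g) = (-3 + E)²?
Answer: 1/42300 ≈ 2.3641e-5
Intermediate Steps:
E = 8 (E = 7 + 1 = 8)
B(g) = 25 (B(g) = (-3 + 8)² = 5² = 25)
y(M) = 25 + M² (y(M) = M*M + 25 = M² + 25 = 25 + M²)
1/(32829 + 231*y(4)) = 1/(32829 + 231*(25 + 4²)) = 1/(32829 + 231*(25 + 16)) = 1/(32829 + 231*41) = 1/(32829 + 9471) = 1/42300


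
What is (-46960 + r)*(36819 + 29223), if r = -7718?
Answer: -3611044476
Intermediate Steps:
(-46960 + r)*(36819 + 29223) = (-46960 - 7718)*(36819 + 29223) = -54678*66042 = -3611044476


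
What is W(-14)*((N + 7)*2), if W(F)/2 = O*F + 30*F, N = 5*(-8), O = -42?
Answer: -22176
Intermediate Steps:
N = -40
W(F) = -24*F (W(F) = 2*(-42*F + 30*F) = 2*(-12*F) = -24*F)
W(-14)*((N + 7)*2) = (-24*(-14))*((-40 + 7)*2) = 336*(-33*2) = 336*(-66) = -22176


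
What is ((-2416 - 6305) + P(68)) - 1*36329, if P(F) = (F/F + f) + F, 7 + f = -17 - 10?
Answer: -45015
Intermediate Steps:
f = -34 (f = -7 + (-17 - 10) = -7 - 27 = -34)
P(F) = -33 + F (P(F) = (F/F - 34) + F = (1 - 34) + F = -33 + F)
((-2416 - 6305) + P(68)) - 1*36329 = ((-2416 - 6305) + (-33 + 68)) - 1*36329 = (-8721 + 35) - 36329 = -8686 - 36329 = -45015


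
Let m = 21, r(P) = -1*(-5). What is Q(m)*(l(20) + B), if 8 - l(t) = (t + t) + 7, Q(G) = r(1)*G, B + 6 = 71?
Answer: 2730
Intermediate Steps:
r(P) = 5
B = 65 (B = -6 + 71 = 65)
Q(G) = 5*G
l(t) = 1 - 2*t (l(t) = 8 - ((t + t) + 7) = 8 - (2*t + 7) = 8 - (7 + 2*t) = 8 + (-7 - 2*t) = 1 - 2*t)
Q(m)*(l(20) + B) = (5*21)*((1 - 2*20) + 65) = 105*((1 - 40) + 65) = 105*(-39 + 65) = 105*26 = 2730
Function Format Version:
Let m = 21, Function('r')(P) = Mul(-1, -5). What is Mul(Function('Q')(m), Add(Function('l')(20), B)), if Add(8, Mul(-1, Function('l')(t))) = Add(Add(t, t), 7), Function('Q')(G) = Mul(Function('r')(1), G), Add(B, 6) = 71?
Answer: 2730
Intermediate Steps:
Function('r')(P) = 5
B = 65 (B = Add(-6, 71) = 65)
Function('Q')(G) = Mul(5, G)
Function('l')(t) = Add(1, Mul(-2, t)) (Function('l')(t) = Add(8, Mul(-1, Add(Add(t, t), 7))) = Add(8, Mul(-1, Add(Mul(2, t), 7))) = Add(8, Mul(-1, Add(7, Mul(2, t)))) = Add(8, Add(-7, Mul(-2, t))) = Add(1, Mul(-2, t)))
Mul(Function('Q')(m), Add(Function('l')(20), B)) = Mul(Mul(5, 21), Add(Add(1, Mul(-2, 20)), 65)) = Mul(105, Add(Add(1, -40), 65)) = Mul(105, Add(-39, 65)) = Mul(105, 26) = 2730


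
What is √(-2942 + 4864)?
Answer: 31*√2 ≈ 43.841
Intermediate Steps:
√(-2942 + 4864) = √1922 = 31*√2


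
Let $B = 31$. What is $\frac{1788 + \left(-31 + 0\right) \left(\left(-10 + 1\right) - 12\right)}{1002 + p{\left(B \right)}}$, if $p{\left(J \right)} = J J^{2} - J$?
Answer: $\frac{271}{3418} \approx 0.079286$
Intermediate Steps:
$p{\left(J \right)} = J^{3} - J$
$\frac{1788 + \left(-31 + 0\right) \left(\left(-10 + 1\right) - 12\right)}{1002 + p{\left(B \right)}} = \frac{1788 + \left(-31 + 0\right) \left(\left(-10 + 1\right) - 12\right)}{1002 + \left(31^{3} - 31\right)} = \frac{1788 - 31 \left(-9 - 12\right)}{1002 + \left(29791 - 31\right)} = \frac{1788 - -651}{1002 + 29760} = \frac{1788 + 651}{30762} = 2439 \cdot \frac{1}{30762} = \frac{271}{3418}$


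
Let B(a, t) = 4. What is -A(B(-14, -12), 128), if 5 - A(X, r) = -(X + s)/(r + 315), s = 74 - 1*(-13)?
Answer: -2306/443 ≈ -5.2054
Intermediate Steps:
s = 87 (s = 74 + 13 = 87)
A(X, r) = 5 + (87 + X)/(315 + r) (A(X, r) = 5 - (-1)*(X + 87)/(r + 315) = 5 - (-1)*(87 + X)/(315 + r) = 5 + (87 + X)/(315 + r))
-A(B(-14, -12), 128) = -(1662 + 4 + 5*128)/(315 + 128) = -(1662 + 4 + 640)/443 = -2306/443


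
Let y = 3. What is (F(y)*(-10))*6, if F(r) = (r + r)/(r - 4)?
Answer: 360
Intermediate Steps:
F(r) = 2*r/(-4 + r) (F(r) = (2*r)/(-4 + r) = 2*r/(-4 + r))
(F(y)*(-10))*6 = ((2*3/(-4 + 3))*(-10))*6 = ((2*3/(-1))*(-10))*6 = ((2*3*(-1))*(-10))*6 = -6*(-10)*6 = 60*6 = 360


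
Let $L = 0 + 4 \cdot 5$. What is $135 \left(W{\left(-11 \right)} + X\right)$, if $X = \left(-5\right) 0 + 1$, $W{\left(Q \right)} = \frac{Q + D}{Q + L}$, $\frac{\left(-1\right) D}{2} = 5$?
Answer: $-180$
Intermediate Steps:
$D = -10$ ($D = \left(-2\right) 5 = -10$)
$L = 20$ ($L = 0 + 20 = 20$)
$W{\left(Q \right)} = \frac{-10 + Q}{20 + Q}$ ($W{\left(Q \right)} = \frac{Q - 10}{Q + 20} = \frac{-10 + Q}{20 + Q}$)
$X = 1$ ($X = 0 + 1 = 1$)
$135 \left(W{\left(-11 \right)} + X\right) = 135 \left(\frac{-10 - 11}{20 - 11} + 1\right) = 135 \left(\frac{1}{9} \left(-21\right) + 1\right) = 135 \left(- \frac{7}{3} + 1\right) = 135 \left(- \frac{4}{3}\right) = -180$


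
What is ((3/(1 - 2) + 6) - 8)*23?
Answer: -115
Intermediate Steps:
((3/(1 - 2) + 6) - 8)*23 = ((3/(-1) + 6) - 8)*23 = ((-1*3 + 6) - 8)*23 = ((-3 + 6) - 8)*23 = (3 - 8)*23 = -5*23 = -115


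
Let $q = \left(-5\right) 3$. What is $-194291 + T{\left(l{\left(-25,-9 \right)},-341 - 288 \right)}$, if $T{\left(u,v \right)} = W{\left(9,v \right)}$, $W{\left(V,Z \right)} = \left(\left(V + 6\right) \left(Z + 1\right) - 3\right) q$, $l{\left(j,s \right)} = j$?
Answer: $-52946$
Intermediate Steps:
$q = -15$
$W{\left(V,Z \right)} = 45 - 15 \left(1 + Z\right) \left(6 + V\right)$ ($W{\left(V,Z \right)} = \left(\left(V + 6\right) \left(Z + 1\right) - 3\right) \left(-15\right) = \left(\left(6 + V\right) \left(1 + Z\right) - 3\right) \left(-15\right) = \left(\left(1 + Z\right) \left(6 + V\right) - 3\right) \left(-15\right) = \left(-3 + \left(1 + Z\right) \left(6 + V\right)\right) \left(-15\right) = 45 - 15 \left(1 + Z\right) \left(6 + V\right)$)
$T{\left(u,v \right)} = -180 - 225 v$ ($T{\left(u,v \right)} = -45 - 90 v - 135 - 135 v = -180 - 225 v$)
$-194291 + T{\left(l{\left(-25,-9 \right)},-341 - 288 \right)} = -194291 - \left(180 + 225 \left(-341 - 288\right)\right) = -194291 - -141345 = -194291 + \left(-180 + 141525\right) = -194291 + 141345 = -52946$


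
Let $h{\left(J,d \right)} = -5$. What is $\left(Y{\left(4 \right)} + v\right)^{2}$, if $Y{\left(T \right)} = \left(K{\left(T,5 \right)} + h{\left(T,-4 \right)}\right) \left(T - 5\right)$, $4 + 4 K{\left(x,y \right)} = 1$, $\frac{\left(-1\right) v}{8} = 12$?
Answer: $\frac{130321}{16} \approx 8145.1$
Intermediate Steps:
$v = -96$ ($v = \left(-8\right) 12 = -96$)
$K{\left(x,y \right)} = - \frac{3}{4}$ ($K{\left(x,y \right)} = -1 + \frac{1}{4} \cdot 1 = -1 + \frac{1}{4} = - \frac{3}{4}$)
$Y{\left(T \right)} = \frac{115}{4} - \frac{23 T}{4}$ ($Y{\left(T \right)} = \left(- \frac{3}{4} - 5\right) \left(T - 5\right) = - \frac{23 \left(-5 + T\right)}{4} = \frac{115}{4} - \frac{23 T}{4}$)
$\left(Y{\left(4 \right)} + v\right)^{2} = \left(\left(\frac{115}{4} - 23\right) - 96\right)^{2} = \left(\frac{23}{4} - 96\right)^{2} = \left(- \frac{361}{4}\right)^{2} = \frac{130321}{16}$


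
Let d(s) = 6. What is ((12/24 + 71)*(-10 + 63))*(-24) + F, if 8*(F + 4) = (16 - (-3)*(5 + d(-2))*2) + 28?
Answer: -363753/4 ≈ -90938.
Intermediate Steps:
F = 39/4 (F = -4 + ((16 - (-3)*(5 + 6)*2) + 28)/8 = -4 + ((16 - (-3)*11*2) + 28)/8 = -4 + ((16 - 1*(-33)*2) + 28)/8 = -4 + ((16 + 33*2) + 28)/8 = -4 + ((16 + 66) + 28)/8 = -4 + (82 + 28)/8 = -4 + (⅛)*110 = -4 + 55/4 = 39/4 ≈ 9.7500)
((12/24 + 71)*(-10 + 63))*(-24) + F = ((12/24 + 71)*(-10 + 63))*(-24) + 39/4 = ((12*(1/24) + 71)*53)*(-24) + 39/4 = ((½ + 71)*53)*(-24) + 39/4 = ((143/2)*53)*(-24) + 39/4 = (7579/2)*(-24) + 39/4 = -90948 + 39/4 = -363753/4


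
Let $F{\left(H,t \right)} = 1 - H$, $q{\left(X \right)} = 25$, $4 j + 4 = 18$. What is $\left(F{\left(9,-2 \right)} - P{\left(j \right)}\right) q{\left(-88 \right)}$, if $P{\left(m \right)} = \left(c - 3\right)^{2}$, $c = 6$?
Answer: $-425$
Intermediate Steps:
$j = \frac{7}{2}$ ($j = -1 + \frac{1}{4} \cdot 18 = -1 + \frac{9}{2} = \frac{7}{2} \approx 3.5$)
$P{\left(m \right)} = 9$ ($P{\left(m \right)} = \left(6 - 3\right)^{2} = 3^{2} = 9$)
$\left(F{\left(9,-2 \right)} - P{\left(j \right)}\right) q{\left(-88 \right)} = \left(\left(1 - 9\right) - 9\right) 25 = \left(-8 - 9\right) 25 = \left(-17\right) 25 = -425$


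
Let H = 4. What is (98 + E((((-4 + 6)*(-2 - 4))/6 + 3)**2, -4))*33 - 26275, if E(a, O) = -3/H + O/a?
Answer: -92791/4 ≈ -23198.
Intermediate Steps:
E(a, O) = -3/4 + O/a
(98 + E((((-4 + 6)*(-2 - 4))/6 + 3)**2, -4))*33 - 26275 = (98 + (-3/4 - 4/(((-4 + 6)*(-2 - 4))/6 + 3)**2))*33 - 26275 = (98 + (-3/4 - 4/((2*(-6))*(1/6) + 3)**2))*33 - 26275 = (98 + (-3/4 - 4/(-12*1/6 + 3)**2))*33 - 26275 = (98 + (-3/4 - 4/(-2 + 3)**2))*33 - 26275 = (98 + (-3/4 - 4/(1**2)))*33 - 26275 = (98 + (-3/4 - 4/1))*33 - 26275 = (98 + (-3/4 - 4*1))*33 - 26275 = (98 + (-3/4 - 4))*33 - 26275 = (98 - 19/4)*33 - 26275 = (373/4)*33 - 26275 = 12309/4 - 26275 = -92791/4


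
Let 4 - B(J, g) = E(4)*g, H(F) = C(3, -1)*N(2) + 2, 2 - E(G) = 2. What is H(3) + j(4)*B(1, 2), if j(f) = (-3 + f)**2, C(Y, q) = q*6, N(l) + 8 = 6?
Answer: 18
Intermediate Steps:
N(l) = -2 (N(l) = -8 + 6 = -2)
C(Y, q) = 6*q
E(G) = 0 (E(G) = 2 - 1*2 = 2 - 2 = 0)
H(F) = 14 (H(F) = (6*(-1))*(-2) + 2 = -6*(-2) + 2 = 12 + 2 = 14)
B(J, g) = 4 (B(J, g) = 4 - 0*g = 4 - 1*0 = 4 + 0 = 4)
H(3) + j(4)*B(1, 2) = 14 + (-3 + 4)**2*4 = 14 + 1**2*4 = 14 + 1*4 = 14 + 4 = 18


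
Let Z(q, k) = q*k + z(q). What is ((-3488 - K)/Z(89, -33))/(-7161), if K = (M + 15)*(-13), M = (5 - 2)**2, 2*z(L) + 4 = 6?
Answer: -397/2628087 ≈ -0.00015106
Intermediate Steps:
z(L) = 1 (z(L) = -2 + (1/2)*6 = -2 + 3 = 1)
M = 9 (M = 3**2 = 9)
K = -312 (K = (9 + 15)*(-13) = 24*(-13) = -312)
Z(q, k) = 1 + k*q (Z(q, k) = q*k + 1 = k*q + 1 = 1 + k*q)
((-3488 - K)/Z(89, -33))/(-7161) = ((-3488 - 1*(-312))/(1 - 33*89))/(-7161) = ((-3488 + 312)/(1 - 2937))*(-1/7161) = -3176/(-2936)*(-1/7161) = -3176*(-1/2936)*(-1/7161) = (397/367)*(-1/7161) = -397/2628087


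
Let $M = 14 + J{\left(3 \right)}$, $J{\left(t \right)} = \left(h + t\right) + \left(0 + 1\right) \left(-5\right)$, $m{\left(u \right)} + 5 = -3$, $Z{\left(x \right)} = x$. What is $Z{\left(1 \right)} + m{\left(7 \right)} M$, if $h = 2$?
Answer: $-111$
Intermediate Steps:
$m{\left(u \right)} = -8$ ($m{\left(u \right)} = -5 - 3 = -8$)
$J{\left(t \right)} = -3 + t$ ($J{\left(t \right)} = \left(2 + t\right) + \left(0 + 1\right) \left(-5\right) = \left(2 + t\right) + 1 \left(-5\right) = \left(2 + t\right) - 5 = -3 + t$)
$M = 14$ ($M = 14 + \left(-3 + 3\right) = 14 + 0 = 14$)
$Z{\left(1 \right)} + m{\left(7 \right)} M = 1 - 112 = -111$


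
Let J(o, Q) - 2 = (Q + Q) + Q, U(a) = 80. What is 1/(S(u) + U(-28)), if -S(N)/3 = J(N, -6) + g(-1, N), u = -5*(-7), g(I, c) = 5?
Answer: 1/113 ≈ 0.0088496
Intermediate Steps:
J(o, Q) = 2 + 3*Q (J(o, Q) = 2 + ((Q + Q) + Q) = 2 + (2*Q + Q) = 2 + 3*Q)
u = 35
S(N) = 33 (S(N) = -3*((2 + 3*(-6)) + 5) = -3*((2 - 18) + 5) = -3*(-16 + 5) = -3*(-11) = 33)
1/(S(u) + U(-28)) = 1/(33 + 80) = 1/113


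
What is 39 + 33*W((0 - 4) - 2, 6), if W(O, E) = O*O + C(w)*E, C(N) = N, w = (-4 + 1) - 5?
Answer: -357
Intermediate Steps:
w = -8 (w = -3 - 5 = -8)
W(O, E) = O**2 - 8*E (W(O, E) = O*O - 8*E = O**2 - 8*E)
39 + 33*W((0 - 4) - 2, 6) = 39 + 33*(((0 - 4) - 2)**2 - 8*6) = 39 + 33*((-4 - 2)**2 - 48) = 39 + 33*((-6)**2 - 48) = 39 + 33*(36 - 48) = 39 + 33*(-12) = 39 - 396 = -357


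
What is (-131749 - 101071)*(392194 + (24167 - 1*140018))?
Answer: -64338177260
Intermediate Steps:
(-131749 - 101071)*(392194 + (24167 - 1*140018)) = -232820*(392194 + (24167 - 140018)) = -232820*(392194 - 115851) = -232820*276343 = -64338177260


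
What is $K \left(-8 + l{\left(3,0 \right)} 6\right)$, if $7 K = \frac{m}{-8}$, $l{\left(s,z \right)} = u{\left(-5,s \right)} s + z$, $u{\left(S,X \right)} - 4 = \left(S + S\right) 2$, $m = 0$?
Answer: $0$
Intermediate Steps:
$u{\left(S,X \right)} = 4 + 4 S$ ($u{\left(S,X \right)} = 4 + \left(S + S\right) 2 = 4 + 2 S 2 = 4 + 4 S$)
$l{\left(s,z \right)} = z - 16 s$ ($l{\left(s,z \right)} = \left(4 + 4 \left(-5\right)\right) s + z = \left(4 - 20\right) s + z = - 16 s + z = z - 16 s$)
$K = 0$ ($K = \frac{0 \frac{1}{-8}}{7} = \frac{0 \left(- \frac{1}{8}\right)}{7} = \frac{1}{7} \cdot 0 = 0$)
$K \left(-8 + l{\left(3,0 \right)} 6\right) = 0 \left(-8 + \left(0 - 48\right) 6\right) = 0 \left(-8 - 288\right) = 0 \left(-296\right) = 0$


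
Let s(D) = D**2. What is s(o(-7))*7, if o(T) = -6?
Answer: 252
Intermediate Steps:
s(o(-7))*7 = (-6)**2*7 = 36*7 = 252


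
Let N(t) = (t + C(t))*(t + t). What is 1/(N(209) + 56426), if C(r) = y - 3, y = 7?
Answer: 1/145460 ≈ 6.8747e-6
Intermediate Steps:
C(r) = 4 (C(r) = 7 - 3 = 4)
N(t) = 2*t*(4 + t) (N(t) = (t + 4)*(t + t) = (4 + t)*(2*t) = 2*t*(4 + t))
1/(N(209) + 56426) = 1/(2*209*(4 + 209) + 56426) = 1/(2*209*213 + 56426) = 1/(89034 + 56426) = 1/145460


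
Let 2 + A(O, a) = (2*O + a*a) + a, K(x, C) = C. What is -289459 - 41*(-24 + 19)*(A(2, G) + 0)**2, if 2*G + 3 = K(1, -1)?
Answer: -286179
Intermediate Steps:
G = -2 (G = -3/2 + (1/2)*(-1) = -3/2 - 1/2 = -2)
A(O, a) = -2 + a + a**2 + 2*O (A(O, a) = -2 + ((2*O + a*a) + a) = -2 + ((2*O + a**2) + a) = -2 + ((a**2 + 2*O) + a) = -2 + (a + a**2 + 2*O) = -2 + a + a**2 + 2*O)
-289459 - 41*(-24 + 19)*(A(2, G) + 0)**2 = -289459 - 41*(-24 + 19)*((-2 - 2 + (-2)**2 + 2*2) + 0)**2 = -289459 - 41*(-5)*((-2 - 2 + 4 + 4) + 0)**2 = -289459 - (-205)*(4 + 0)**2 = -289459 - (-205)*4**2 = -289459 - (-205)*16 = -289459 - 1*(-3280) = -289459 + 3280 = -286179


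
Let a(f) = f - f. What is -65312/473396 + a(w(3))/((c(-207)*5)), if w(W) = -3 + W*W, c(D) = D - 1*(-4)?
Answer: -16328/118349 ≈ -0.13796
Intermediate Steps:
c(D) = 4 + D (c(D) = D + 4 = 4 + D)
w(W) = -3 + W²
a(f) = 0
-65312/473396 + a(w(3))/((c(-207)*5)) = -65312/473396 + 0/(((4 - 207)*5)) = -65312*1/473396 + 0/((-203*5)) = -16328/118349 + 0/(-1015) = -16328/118349 + 0*(-1/1015) = -16328/118349 + 0 = -16328/118349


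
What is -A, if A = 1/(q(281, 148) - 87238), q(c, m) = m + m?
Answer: 1/86942 ≈ 1.1502e-5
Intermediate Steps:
q(c, m) = 2*m
A = -1/86942 (A = 1/(2*148 - 87238) = 1/(296 - 87238) = 1/(-86942) = -1/86942 ≈ -1.1502e-5)
-A = -1*(-1/86942) = 1/86942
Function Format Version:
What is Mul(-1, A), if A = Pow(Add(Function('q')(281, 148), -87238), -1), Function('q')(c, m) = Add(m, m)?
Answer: Rational(1, 86942) ≈ 1.1502e-5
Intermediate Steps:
Function('q')(c, m) = Mul(2, m)
A = Rational(-1, 86942) (A = Pow(Add(Mul(2, 148), -87238), -1) = Pow(Add(296, -87238), -1) = Pow(-86942, -1) = Rational(-1, 86942) ≈ -1.1502e-5)
Mul(-1, A) = Mul(-1, Rational(-1, 86942)) = Rational(1, 86942)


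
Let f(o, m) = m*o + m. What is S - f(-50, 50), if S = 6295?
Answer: 8745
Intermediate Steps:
f(o, m) = m + m*o
S - f(-50, 50) = 6295 - 50*(1 - 50) = 6295 - 50*(-49) = 6295 - 1*(-2450) = 6295 + 2450 = 8745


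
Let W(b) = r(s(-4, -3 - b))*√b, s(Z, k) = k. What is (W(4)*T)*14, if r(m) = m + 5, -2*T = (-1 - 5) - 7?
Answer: -364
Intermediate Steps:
T = 13/2 (T = -((-1 - 5) - 7)/2 = -(-6 - 7)/2 = -½*(-13) = 13/2 ≈ 6.5000)
r(m) = 5 + m
W(b) = √b*(2 - b) (W(b) = (5 + (-3 - b))*√b = (2 - b)*√b = √b*(2 - b))
(W(4)*T)*14 = ((√4*(2 - 1*4))*(13/2))*14 = ((2*(2 - 4))*(13/2))*14 = ((2*(-2))*(13/2))*14 = -4*13/2*14 = -26*14 = -364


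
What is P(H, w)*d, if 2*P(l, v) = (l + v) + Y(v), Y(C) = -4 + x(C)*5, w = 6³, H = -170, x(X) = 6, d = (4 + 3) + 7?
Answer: 504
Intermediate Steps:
d = 14 (d = 7 + 7 = 14)
w = 216
Y(C) = 26 (Y(C) = -4 + 6*5 = -4 + 30 = 26)
P(l, v) = 13 + l/2 + v/2 (P(l, v) = ((l + v) + 26)/2 = (26 + l + v)/2 = 13 + l/2 + v/2)
P(H, w)*d = (13 + (½)*(-170) + (½)*216)*14 = (13 - 85 + 108)*14 = 36*14 = 504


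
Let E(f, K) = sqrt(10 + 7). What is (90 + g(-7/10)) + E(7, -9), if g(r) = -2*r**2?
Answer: 4451/50 + sqrt(17) ≈ 93.143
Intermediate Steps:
E(f, K) = sqrt(17)
(90 + g(-7/10)) + E(7, -9) = (90 - 2*(-7/10)**2) + sqrt(17) = (90 - 2*49/100) + sqrt(17) = (90 - 49/50) + sqrt(17) = 4451/50 + sqrt(17)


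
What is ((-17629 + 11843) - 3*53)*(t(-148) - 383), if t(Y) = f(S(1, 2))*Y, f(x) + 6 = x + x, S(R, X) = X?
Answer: 517215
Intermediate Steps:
f(x) = -6 + 2*x (f(x) = -6 + (x + x) = -6 + 2*x)
t(Y) = -2*Y (t(Y) = (-6 + 2*2)*Y = (-6 + 4)*Y = -2*Y)
((-17629 + 11843) - 3*53)*(t(-148) - 383) = ((-17629 + 11843) - 3*53)*(-2*(-148) - 383) = (-5786 - 159)*(296 - 383) = -5945*(-87) = 517215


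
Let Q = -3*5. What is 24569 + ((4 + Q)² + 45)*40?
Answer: 31209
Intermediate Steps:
Q = -15
24569 + ((4 + Q)² + 45)*40 = 24569 + ((4 - 15)² + 45)*40 = 24569 + ((-11)² + 45)*40 = 24569 + (121 + 45)*40 = 24569 + 166*40 = 24569 + 6640 = 31209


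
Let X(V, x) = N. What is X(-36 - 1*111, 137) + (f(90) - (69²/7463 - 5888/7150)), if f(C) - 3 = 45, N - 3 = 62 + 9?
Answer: 3259937947/26680225 ≈ 122.19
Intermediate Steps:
N = 74 (N = 3 + (62 + 9) = 3 + 71 = 74)
X(V, x) = 74
f(C) = 48 (f(C) = 3 + 45 = 48)
X(-36 - 1*111, 137) + (f(90) - (69²/7463 - 5888/7150)) = 74 + (48 - (69²/7463 - 5888/7150)) = 74 + (48 - (4761*(1/7463) - 5888*1/7150)) = 74 + (48 - (4761/7463 - 2944/3575)) = 74 + (48 - 1*(-4950497/26680225)) = 74 + (48 + 4950497/26680225) = 74 + 1285601297/26680225 = 3259937947/26680225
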